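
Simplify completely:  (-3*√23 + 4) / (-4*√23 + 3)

Multiply numerator and denominator by 3 + 4*√23.
Denominator becomes -359; numerator becomes -264 + 7*√23.

(-7*√23 + 264)/359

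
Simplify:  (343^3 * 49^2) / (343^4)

343^3 = 7^9; 49^2 = 7^4; 343^4 = 7^12
Combine exponents: 7^1

7^1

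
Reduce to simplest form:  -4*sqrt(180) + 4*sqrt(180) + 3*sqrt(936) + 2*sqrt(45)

6*sqrt(5) + 18*sqrt(26)

4*sqrt(180) = 24*sqrt(5); 4*sqrt(180) = 24*sqrt(5); 3*sqrt(936) = 18*sqrt(26); 2*sqrt(45) = 6*sqrt(5)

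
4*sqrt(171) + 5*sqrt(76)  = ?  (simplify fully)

22*sqrt(19)

4*sqrt(171) = 12*sqrt(19); 5*sqrt(76) = 10*sqrt(19)
Combine: (12 + 10)·sqrt(19) = 22*sqrt(19)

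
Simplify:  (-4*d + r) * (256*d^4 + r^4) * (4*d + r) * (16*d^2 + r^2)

-65536*d^8 + r^8

Telescope via difference of squares: (r+(4*d))(r-(4*d)) = -16*d^2 + r^2, then repeat with the next factor.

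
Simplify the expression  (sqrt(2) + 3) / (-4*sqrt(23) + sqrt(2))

(-12*sqrt(23) - 4*sqrt(46) - 3*sqrt(2) - 2)/366

Multiply numerator and denominator by sqrt(2) + 4*sqrt(23).
Denominator becomes -366; numerator becomes 2 + 3*sqrt(2) + 4*sqrt(46) + 12*sqrt(23).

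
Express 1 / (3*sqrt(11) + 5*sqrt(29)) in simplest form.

Multiply numerator and denominator by -5*sqrt(29) + 3*sqrt(11).
Denominator becomes -626; numerator becomes -5*sqrt(29) + 3*sqrt(11).

(-3*sqrt(11) + 5*sqrt(29))/626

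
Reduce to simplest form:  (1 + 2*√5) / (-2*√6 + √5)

(-4*√30 - 10 - 2*√6 - √5)/19

Multiply numerator and denominator by √5 + 2*√6.
Denominator becomes -19; numerator becomes √5 + 2*√6 + 10 + 4*√30.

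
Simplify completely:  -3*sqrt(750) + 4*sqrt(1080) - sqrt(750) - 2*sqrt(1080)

-8*sqrt(30)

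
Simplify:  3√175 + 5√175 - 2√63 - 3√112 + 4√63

3√175 = 15*√7; 5√175 = 25*√7; 2√63 = 6*√7; 3√112 = 12*√7; 4√63 = 12*√7
Combine: (15 + 25 - 6 - 12 + 12)·√7 = 34*√7

34*√7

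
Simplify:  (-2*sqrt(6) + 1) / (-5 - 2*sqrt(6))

-29 + 12*sqrt(6)

Multiply numerator and denominator by -5 + 2*sqrt(6).
Denominator becomes 1; numerator becomes -29 + 12*sqrt(6).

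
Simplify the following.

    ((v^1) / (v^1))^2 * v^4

v^4

Inside the bracket: 1
Raise to the power 2: 1
Multiply by v^4: add exponents.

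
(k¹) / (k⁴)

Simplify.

k^(-3)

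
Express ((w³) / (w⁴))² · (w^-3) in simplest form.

w^(-5)

Inside the bracket: (w^-1)
Raise to the power 2: (w^-2)
Multiply by (w^-3): add exponents.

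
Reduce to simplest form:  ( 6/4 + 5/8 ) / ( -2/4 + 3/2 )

Numerator: 6/4 + 5/8 = 17/8
Denominator: -2/4 + 3/2 = 1
Divide: (17/8) · (1) = 17/8

17/8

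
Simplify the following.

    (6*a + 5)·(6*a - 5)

Product of conjugates: (P+Q)(P-Q) = P^2 - Q^2.

36*a² - 25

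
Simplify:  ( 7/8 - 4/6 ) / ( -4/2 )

-5/48

Numerator: 7/8 - 4/6 = 5/24
Denominator: -4/2 = -2
Divide: (5/24) · (-1/2) = -5/48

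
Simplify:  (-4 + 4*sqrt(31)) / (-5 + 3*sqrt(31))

(4*sqrt(31) + 176)/127

Multiply numerator and denominator by -3*sqrt(31) - 5.
Denominator becomes -254; numerator becomes -352 - 8*sqrt(31).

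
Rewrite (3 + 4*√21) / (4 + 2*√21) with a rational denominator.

(-5*√21 + 78)/34

Multiply numerator and denominator by -2*√21 + 4.
Denominator becomes -68; numerator becomes -156 + 10*√21.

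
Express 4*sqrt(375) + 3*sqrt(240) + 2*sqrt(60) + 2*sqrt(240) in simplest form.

44*sqrt(15)

4*sqrt(375) = 20*sqrt(15); 3*sqrt(240) = 12*sqrt(15); 2*sqrt(60) = 4*sqrt(15); 2*sqrt(240) = 8*sqrt(15)
Combine: (20 + 12 + 4 + 8)·sqrt(15) = 44*sqrt(15)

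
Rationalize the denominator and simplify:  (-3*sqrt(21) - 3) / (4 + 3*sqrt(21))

(-177 + 3*sqrt(21))/173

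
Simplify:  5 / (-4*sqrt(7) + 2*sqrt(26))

(-10*sqrt(7) - 5*sqrt(26))/4

Multiply numerator and denominator by 2*sqrt(26) + 4*sqrt(7).
Denominator becomes -8; numerator becomes 10*sqrt(26) + 20*sqrt(7).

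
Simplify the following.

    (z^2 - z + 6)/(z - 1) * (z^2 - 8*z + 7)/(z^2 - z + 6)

z - 7

Factor: z^2 - 8*z + 7 = (z - 7)*(z - 1)
Cancel the common factors (z^2 - z + 6), (z - 1).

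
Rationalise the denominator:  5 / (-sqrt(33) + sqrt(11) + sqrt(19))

Group as (sqrt(11) + sqrt(19)) - sqrt(33); multiply by (sqrt(11) + sqrt(19)) + sqrt(33), then rationalise the remaining surd.

(15*sqrt(33) + 125*sqrt(19) + 205*sqrt(11) + 110*sqrt(57))/827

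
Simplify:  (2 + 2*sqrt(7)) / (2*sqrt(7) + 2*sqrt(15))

Multiply numerator and denominator by -2*sqrt(15) + 2*sqrt(7).
Denominator becomes -32; numerator becomes -4*sqrt(105) - 4*sqrt(15) + 4*sqrt(7) + 28.

(-7 - sqrt(7) + sqrt(15) + sqrt(105))/8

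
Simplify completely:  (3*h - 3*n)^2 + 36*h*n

9*(h + n)^2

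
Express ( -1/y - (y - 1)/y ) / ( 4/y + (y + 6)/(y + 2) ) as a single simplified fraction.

(-y^2 - 2*y)/(y^2 + 10*y + 8)

Numerator: -1/y - (y - 1)/y = -1
Denominator: 4/y + (y + 6)/(y + 2) = (y^2 + 10*y + 8)/(y^2 + 2*y)
Divide: (-1) · ((y^2 + 2*y)/(y^2 + 10*y + 8)) = (-y^2 - 2*y)/(y^2 + 10*y + 8)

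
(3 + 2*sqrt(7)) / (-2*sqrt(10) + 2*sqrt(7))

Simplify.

(-2*sqrt(70) - 14 - 3*sqrt(10) - 3*sqrt(7))/6

Multiply numerator and denominator by 2*sqrt(7) + 2*sqrt(10).
Denominator becomes -12; numerator becomes 6*sqrt(7) + 6*sqrt(10) + 28 + 4*sqrt(70).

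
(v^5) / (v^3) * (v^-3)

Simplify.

Quotient: v^2
Multiply by (v^-3): add exponents.

1/v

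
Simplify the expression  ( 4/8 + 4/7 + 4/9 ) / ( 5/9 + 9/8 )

764/847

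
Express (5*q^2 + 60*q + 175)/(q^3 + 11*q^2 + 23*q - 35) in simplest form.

Factor: 5*q^2 + 60*q + 175 = 5*(q + 5)*(q + 7);  q^3 + 11*q^2 + 23*q - 35 = (q + 7)*(q - 1)*(q + 5)
Cancel the common factors (q + 5), (q + 7).

5/(q - 1)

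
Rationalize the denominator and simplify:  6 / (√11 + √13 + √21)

Group as (√11 + √13) + √21; multiply by (√11 + √13) - √21, then rationalise the remaining surd.

(-12*√3003 + 18*√21 + 114*√13 + 138*√11)/563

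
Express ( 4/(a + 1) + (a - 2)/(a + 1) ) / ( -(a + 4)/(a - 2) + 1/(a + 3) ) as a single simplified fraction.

Numerator: 4/(a + 1) + (a - 2)/(a + 1) = (a + 2)/(a + 1)
Denominator: -(a + 4)/(a - 2) + 1/(a + 3) = (-a^2 - 6*a - 14)/(a^2 + a - 6)
Divide: ((a + 2)/(a + 1)) · ((a^2 + a - 6)/(-a^2 - 6*a - 14)) = (-a^3 - 3*a^2 + 4*a + 12)/(a^3 + 7*a^2 + 20*a + 14)

(-a^3 - 3*a^2 + 4*a + 12)/(a^3 + 7*a^2 + 20*a + 14)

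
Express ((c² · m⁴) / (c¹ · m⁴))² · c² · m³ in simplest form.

c⁴*m³

Inside the bracket: c¹
Raise to the power 2: c²
Multiply by c² · m³: add exponents.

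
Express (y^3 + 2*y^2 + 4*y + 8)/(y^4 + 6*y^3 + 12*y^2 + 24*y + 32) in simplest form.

1/(y + 4)

Factor: y^3 + 2*y^2 + 4*y + 8 = (y + 2)*(y^2 + 4);  y^4 + 6*y^3 + 12*y^2 + 24*y + 32 = (y + 2)*(y^2 + 4)*(y + 4)
Cancel the common factors (y^2 + 4), (y + 2).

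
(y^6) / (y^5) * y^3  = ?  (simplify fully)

y^4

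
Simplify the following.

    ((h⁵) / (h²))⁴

Inside the bracket: h³
Raise to the power 4: h^12

h^12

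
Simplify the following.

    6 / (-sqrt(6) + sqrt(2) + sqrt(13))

(-54*sqrt(6) - 30*sqrt(13) + 102*sqrt(2) + 24*sqrt(39))/23

Group as (sqrt(2) + sqrt(13)) - sqrt(6); multiply by (sqrt(2) + sqrt(13)) + sqrt(6), then rationalise the remaining surd.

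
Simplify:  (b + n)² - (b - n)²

Write as f(b,n) - f(b,-n) and expand.

4*b*n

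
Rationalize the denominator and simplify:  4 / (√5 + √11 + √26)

(-√1430 - 5*√26 + 10*√11 + 16*√5)/15

Group as (√11 + √26) + √5; multiply by (√11 + √26) - √5, then rationalise the remaining surd.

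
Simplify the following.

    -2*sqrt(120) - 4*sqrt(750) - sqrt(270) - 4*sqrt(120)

-35*sqrt(30)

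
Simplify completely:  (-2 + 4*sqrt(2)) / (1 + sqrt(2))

-6*sqrt(2) + 10

Multiply numerator and denominator by -sqrt(2) + 1.
Denominator becomes -1; numerator becomes -10 + 6*sqrt(2).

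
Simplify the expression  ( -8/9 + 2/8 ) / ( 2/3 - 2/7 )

-161/96

Numerator: -8/9 + 2/8 = -23/36
Denominator: 2/3 - 2/7 = 8/21
Divide: (-23/36) · (21/8) = -161/96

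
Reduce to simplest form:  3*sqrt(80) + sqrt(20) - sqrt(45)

11*sqrt(5)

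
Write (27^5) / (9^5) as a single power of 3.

27^5 = 3^15; 9^5 = 3^10
Combine exponents: 3^5

3^5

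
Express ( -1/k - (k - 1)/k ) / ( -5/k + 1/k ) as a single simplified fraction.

Numerator: -1/k - (k - 1)/k = -1
Denominator: -5/k + 1/k = -4/k
Divide: (-1) · (-k/4) = k/4

k/4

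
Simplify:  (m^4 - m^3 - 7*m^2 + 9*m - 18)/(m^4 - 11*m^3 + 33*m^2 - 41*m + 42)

(m + 3)/(m - 7)

Factor: m^4 - m^3 - 7*m^2 + 9*m - 18 = (m + 3)*(m - 3)*(m^2 - m + 2);  m^4 - 11*m^3 + 33*m^2 - 41*m + 42 = (m - 7)*(m - 3)*(m^2 - m + 2)
Cancel the common factors (m^2 - m + 2), (m - 3).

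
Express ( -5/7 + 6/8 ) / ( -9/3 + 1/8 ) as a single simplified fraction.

-2/161

Numerator: -5/7 + 6/8 = 1/28
Denominator: -9/3 + 1/8 = -23/8
Divide: (1/28) · (-8/23) = -2/161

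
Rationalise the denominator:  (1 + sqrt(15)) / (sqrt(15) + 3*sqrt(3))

(-15 - sqrt(15) + 3*sqrt(3) + 9*sqrt(5))/12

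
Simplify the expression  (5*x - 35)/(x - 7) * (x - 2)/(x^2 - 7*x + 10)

Factor: 5*x - 35 = 5*(x - 7);  x^2 - 7*x + 10 = (x - 5)*(x - 2)
Cancel the common factors (x - 7), (x - 2).

5/(x - 5)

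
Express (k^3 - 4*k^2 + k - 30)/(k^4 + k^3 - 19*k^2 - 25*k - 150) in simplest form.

1/(k + 5)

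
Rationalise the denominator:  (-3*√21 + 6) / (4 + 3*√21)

Multiply numerator and denominator by -3*√21 + 4.
Denominator becomes -173; numerator becomes -30*√21 + 213.

(-213 + 30*√21)/173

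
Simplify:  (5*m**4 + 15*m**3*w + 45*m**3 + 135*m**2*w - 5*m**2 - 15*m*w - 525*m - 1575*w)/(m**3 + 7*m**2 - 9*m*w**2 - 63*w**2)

Factor: 5*m**4 + 15*m**3*w + 45*m**3 + 135*m**2*w - 5*m**2 - 15*m*w - 525*m - 1575*w = 5*(m - 3)*(m + 5)*(m + 3*w)*(m + 7);  m**3 + 7*m**2 - 9*m*w**2 - 63*w**2 = (m - 3*w)*(m + 7)*(m + 3*w)
Cancel the common factors (m + 7), (m + 3*w).

(-5*m**2 - 10*m + 75)/(-m + 3*w)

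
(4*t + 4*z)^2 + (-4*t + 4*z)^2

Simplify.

32*t^2 + 32*z^2

Binomially expand both and collect terms in (4*z), (4*t).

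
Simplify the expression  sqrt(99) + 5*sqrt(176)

sqrt(99) = 3*sqrt(11); 5*sqrt(176) = 20*sqrt(11)
Combine: (3 + 20)·sqrt(11) = 23*sqrt(11)

23*sqrt(11)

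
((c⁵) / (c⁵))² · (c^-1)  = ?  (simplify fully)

Inside the bracket: 1
Raise to the power 2: 1
Multiply by (c^-1): add exponents.

1/c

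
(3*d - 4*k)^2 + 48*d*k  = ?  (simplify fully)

(3*d + 4*k)^2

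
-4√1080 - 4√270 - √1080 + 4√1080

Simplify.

-18*√30

4√1080 = 24*√30; 4√270 = 12*√30; √1080 = 6*√30; 4√1080 = 24*√30
Combine: (-24 - 12 - 6 + 24)·√30 = -18*√30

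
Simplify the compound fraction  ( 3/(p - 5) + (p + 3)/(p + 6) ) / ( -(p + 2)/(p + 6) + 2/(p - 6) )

(-p^3 + 5*p^2 + 3*p + 18)/(p^3 - 11*p^2 + 6*p + 120)

Numerator: 3/(p - 5) + (p + 3)/(p + 6) = (p^2 + p + 3)/(p^2 + p - 30)
Denominator: -(p + 2)/(p + 6) + 2/(p - 6) = (-p^2 + 6*p + 24)/(p^2 - 36)
Divide: ((p^2 + p + 3)/(p^2 + p - 30)) · ((p^2 - 36)/(-p^2 + 6*p + 24)) = (-p^3 + 5*p^2 + 3*p + 18)/(p^3 - 11*p^2 + 6*p + 120)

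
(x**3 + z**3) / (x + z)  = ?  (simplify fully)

Apply the sum-of-cubes factorisation and cancel (x + z).

x**2 - x*z + z**2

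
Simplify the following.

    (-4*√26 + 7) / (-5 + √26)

Multiply numerator and denominator by -√26 - 5.
Denominator becomes -1; numerator becomes 13*√26 + 69.

-69 - 13*√26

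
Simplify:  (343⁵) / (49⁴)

7^7

343⁵ = 7^15; 49⁴ = 7^8
Combine exponents: 7^7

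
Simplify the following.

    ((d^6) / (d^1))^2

d^10

Inside the bracket: d^5
Raise to the power 2: d^10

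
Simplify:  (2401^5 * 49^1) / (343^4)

7^10

2401^5 = 7^20; 49^1 = 7^2; 343^4 = 7^12
Combine exponents: 7^10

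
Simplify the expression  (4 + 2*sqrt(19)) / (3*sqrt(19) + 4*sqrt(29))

Multiply numerator and denominator by -4*sqrt(29) + 3*sqrt(19).
Denominator becomes -293; numerator becomes -8*sqrt(551) - 16*sqrt(29) + 12*sqrt(19) + 114.

(-114 - 12*sqrt(19) + 16*sqrt(29) + 8*sqrt(551))/293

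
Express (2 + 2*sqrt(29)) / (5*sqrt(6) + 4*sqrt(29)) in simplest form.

Multiply numerator and denominator by -5*sqrt(6) + 4*sqrt(29).
Denominator becomes 314; numerator becomes -10*sqrt(174) - 10*sqrt(6) + 8*sqrt(29) + 232.

(-5*sqrt(174) - 5*sqrt(6) + 4*sqrt(29) + 116)/157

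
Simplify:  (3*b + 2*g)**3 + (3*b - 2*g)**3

54*b**3 + 72*b*g**2

Write as f((3*b),(2*g)) + f((3*b),-(2*g)) and expand.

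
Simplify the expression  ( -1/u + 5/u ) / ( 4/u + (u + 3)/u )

4/(u + 7)

Numerator: -1/u + 5/u = 4/u
Denominator: 4/u + (u + 3)/u = (u + 7)/u
Divide: (4/u) · (u/(u + 7)) = 4/(u + 7)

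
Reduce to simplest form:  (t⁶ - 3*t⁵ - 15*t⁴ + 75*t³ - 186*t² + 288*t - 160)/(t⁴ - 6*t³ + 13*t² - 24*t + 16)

t² + 3*t - 10

Factor: t⁶ - 3*t⁵ - 15*t⁴ + 75*t³ - 186*t² + 288*t - 160 = (t - 4)·(t + 5)·(t - 2)·(t² - t + 4)·(t - 1);  t⁴ - 6*t³ + 13*t² - 24*t + 16 = (t - 1)·(t - 4)·(t² - t + 4)
Cancel the common factors (t² - t + 4), (t - 4), (t - 1).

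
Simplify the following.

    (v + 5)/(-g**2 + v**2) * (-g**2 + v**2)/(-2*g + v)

Factor: -g**2 + v**2 = (-g + v)*(g + v);  -g**2 + v**2 = (-g + v)*(g + v)
Cancel the common factors (g + v), (-g + v).

(v + 5)/(-2*g + v)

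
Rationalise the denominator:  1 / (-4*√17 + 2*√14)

(-2*√17 - √14)/108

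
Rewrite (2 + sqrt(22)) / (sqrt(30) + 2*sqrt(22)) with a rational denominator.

(-sqrt(165) - sqrt(30) + 2*sqrt(22) + 22)/29

Multiply numerator and denominator by -sqrt(30) + 2*sqrt(22).
Denominator becomes 58; numerator becomes -2*sqrt(165) - 2*sqrt(30) + 4*sqrt(22) + 44.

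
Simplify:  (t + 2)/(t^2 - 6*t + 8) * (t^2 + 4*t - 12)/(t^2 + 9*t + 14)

(t + 6)/(t^2 + 3*t - 28)

Factor: t^2 - 6*t + 8 = (t - 2)*(t - 4);  t^2 + 4*t - 12 = (t - 2)*(t + 6);  t^2 + 9*t + 14 = (t + 7)*(t + 2)
Cancel the common factors (t + 2), (t - 2).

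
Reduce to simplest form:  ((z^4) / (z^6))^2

z^(-4)

Inside the bracket: (z^-2)
Raise to the power 2: (z^-4)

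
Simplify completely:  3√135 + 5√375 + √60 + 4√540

60*√15

3√135 = 9*√15; 5√375 = 25*√15; √60 = 2*√15; 4√540 = 24*√15
Combine: (9 + 25 + 2 + 24)·√15 = 60*√15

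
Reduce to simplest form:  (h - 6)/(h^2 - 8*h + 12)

Factor: h^2 - 8*h + 12 = (h - 2)*(h - 6)
Cancel the common factor (h - 6).

1/(h - 2)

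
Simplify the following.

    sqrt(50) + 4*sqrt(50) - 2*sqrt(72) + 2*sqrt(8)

17*sqrt(2)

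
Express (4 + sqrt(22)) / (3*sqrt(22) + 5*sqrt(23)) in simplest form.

(-66 - 12*sqrt(22) + 20*sqrt(23) + 5*sqrt(506))/377

Multiply numerator and denominator by -5*sqrt(23) + 3*sqrt(22).
Denominator becomes -377; numerator becomes -5*sqrt(506) - 20*sqrt(23) + 12*sqrt(22) + 66.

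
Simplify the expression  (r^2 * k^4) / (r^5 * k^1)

k^3/r^3

Quotient: (r^-3) * k^3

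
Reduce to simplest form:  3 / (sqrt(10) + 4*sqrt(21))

(-3*sqrt(10) + 12*sqrt(21))/326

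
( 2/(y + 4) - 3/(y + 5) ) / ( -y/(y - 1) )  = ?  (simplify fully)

Numerator: 2/(y + 4) - 3/(y + 5) = (-y - 2)/(y² + 9*y + 20)
Denominator: -y/(y - 1) = -y/(y - 1)
Divide: ((-y - 2)/(y² + 9*y + 20)) · (-(y - 1)/y) = (y² + y - 2)/(y³ + 9*y² + 20*y)

(y² + y - 2)/(y³ + 9*y² + 20*y)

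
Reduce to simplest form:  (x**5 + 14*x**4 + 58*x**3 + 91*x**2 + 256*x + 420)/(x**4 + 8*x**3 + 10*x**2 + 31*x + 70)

x + 6

Factor: x**5 + 14*x**4 + 58*x**3 + 91*x**2 + 256*x + 420 = (x + 2)*(x + 7)*(x + 6)*(x**2 - x + 5);  x**4 + 8*x**3 + 10*x**2 + 31*x + 70 = (x**2 - x + 5)*(x + 7)*(x + 2)
Cancel the common factors (x**2 - x + 5), (x + 7), (x + 2).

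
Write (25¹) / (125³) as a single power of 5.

5^(-7)

25¹ = 5^2; 125³ = 5^9
Combine exponents: 5^(-7)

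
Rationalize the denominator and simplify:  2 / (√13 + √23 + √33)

(-4*√9867 + 6*√33 + 46*√23 + 86*√13)/1187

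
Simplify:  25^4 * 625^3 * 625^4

5^36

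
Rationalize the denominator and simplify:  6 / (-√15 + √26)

(6*√15 + 6*√26)/11

Multiply numerator and denominator by √15 + √26.
Denominator becomes 11; numerator becomes 6*√15 + 6*√26.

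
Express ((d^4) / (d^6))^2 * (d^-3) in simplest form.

d^(-7)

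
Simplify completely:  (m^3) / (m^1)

m^2

Quotient: m^2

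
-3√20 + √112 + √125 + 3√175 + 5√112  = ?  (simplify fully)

-√5 + 39*√7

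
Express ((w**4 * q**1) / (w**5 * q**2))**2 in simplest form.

Inside the bracket: (w**-1) * (q**-1)
Raise to the power 2: (w**-2) * (q**-2)

1/(q**2*w**2)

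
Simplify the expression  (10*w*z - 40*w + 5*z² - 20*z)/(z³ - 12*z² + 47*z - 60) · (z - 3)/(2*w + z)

5/(z - 5)

Factor: 10*w*z - 40*w + 5*z² - 20*z = 5·(2*w + z)·(z - 4);  z³ - 12*z² + 47*z - 60 = (z - 5)·(z - 3)·(z - 4)
Cancel the common factors (2*w + z), (z - 4), (z - 3).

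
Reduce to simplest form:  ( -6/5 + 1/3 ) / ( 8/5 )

Numerator: -6/5 + 1/3 = -13/15
Denominator: 8/5 = 8/5
Divide: (-13/15) · (5/8) = -13/24

-13/24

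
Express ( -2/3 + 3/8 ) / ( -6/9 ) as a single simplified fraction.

7/16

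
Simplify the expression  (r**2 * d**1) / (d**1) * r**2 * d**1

d*r**4

Quotient: r**2
Multiply by r**2 * d**1: add exponents.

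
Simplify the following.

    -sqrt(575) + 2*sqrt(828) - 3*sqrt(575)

sqrt(575) = 5*sqrt(23); 2*sqrt(828) = 12*sqrt(23); 3*sqrt(575) = 15*sqrt(23)
Combine: (-5 + 12 - 15)·sqrt(23) = -8*sqrt(23)

-8*sqrt(23)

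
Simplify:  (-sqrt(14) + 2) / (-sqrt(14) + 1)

(-sqrt(14) + 12)/13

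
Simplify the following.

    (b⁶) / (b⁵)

Quotient: b¹

b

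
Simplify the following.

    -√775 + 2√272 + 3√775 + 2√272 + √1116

16*√17 + 16*√31

√775 = 5*√31; 2√272 = 8*√17; 3√775 = 15*√31; 2√272 = 8*√17; √1116 = 6*√31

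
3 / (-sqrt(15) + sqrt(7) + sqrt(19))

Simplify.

(-11*sqrt(15) + 3*sqrt(19) + 27*sqrt(7) + 2*sqrt(1995))/137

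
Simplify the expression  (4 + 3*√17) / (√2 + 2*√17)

Multiply numerator and denominator by -√2 + 2*√17.
Denominator becomes 66; numerator becomes -3*√34 - 4*√2 + 8*√17 + 102.

(-3*√34 - 4*√2 + 8*√17 + 102)/66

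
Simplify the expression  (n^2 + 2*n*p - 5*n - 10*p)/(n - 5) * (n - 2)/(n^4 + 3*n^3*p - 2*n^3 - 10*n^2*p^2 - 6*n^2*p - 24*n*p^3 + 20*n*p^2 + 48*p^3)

Factor: n^2 + 2*n*p - 5*n - 10*p = (n - 5)*(n + 2*p);  n^4 + 3*n^3*p - 2*n^3 - 10*n^2*p^2 - 6*n^2*p - 24*n*p^3 + 20*n*p^2 + 48*p^3 = (n + 2*p)*(n - 2)*(n - 3*p)*(n + 4*p)
Cancel the common factors (n + 2*p), (n - 2), (n - 5).

-1/(-n^2 - n*p + 12*p^2)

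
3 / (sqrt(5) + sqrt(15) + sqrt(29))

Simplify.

(-10*sqrt(87) - 9*sqrt(29) + 19*sqrt(15) + 39*sqrt(5))/73

Group as (sqrt(5) + sqrt(29)) + sqrt(15); multiply by (sqrt(5) + sqrt(29)) - sqrt(15), then rationalise the remaining surd.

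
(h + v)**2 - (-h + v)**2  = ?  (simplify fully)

4*h*v

Only the odd-power cross terms survive.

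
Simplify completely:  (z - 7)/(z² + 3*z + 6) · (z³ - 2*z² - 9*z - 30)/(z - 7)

Factor: z³ - 2*z² - 9*z - 30 = (z² + 3*z + 6)·(z - 5)
Cancel the common factors (z² + 3*z + 6), (z - 7).

z - 5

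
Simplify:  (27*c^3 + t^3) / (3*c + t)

Factor as (a+b)(a^2-ab+b^2) with a=(3*c), b=t.

9*c^2 - 3*c*t + t^2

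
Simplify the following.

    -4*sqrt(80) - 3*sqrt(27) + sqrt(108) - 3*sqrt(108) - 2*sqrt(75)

4*sqrt(80) = 16*sqrt(5); 3*sqrt(27) = 9*sqrt(3); sqrt(108) = 6*sqrt(3); 3*sqrt(108) = 18*sqrt(3); 2*sqrt(75) = 10*sqrt(3)

-31*sqrt(3) - 16*sqrt(5)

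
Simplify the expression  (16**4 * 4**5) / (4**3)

16**4 = 2**16; 4**5 = 2**10; 4**3 = 2**6
Combine exponents: 2**20

2**20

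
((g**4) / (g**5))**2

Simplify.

g**(-2)

Inside the bracket: (g**-1)
Raise to the power 2: (g**-2)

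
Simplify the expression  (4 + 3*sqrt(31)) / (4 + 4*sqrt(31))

(sqrt(31) + 89)/120

Multiply numerator and denominator by -4*sqrt(31) + 4.
Denominator becomes -480; numerator becomes -356 - 4*sqrt(31).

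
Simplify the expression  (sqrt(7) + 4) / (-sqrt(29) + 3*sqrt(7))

(sqrt(203) + 21 + 4*sqrt(29) + 12*sqrt(7))/34

Multiply numerator and denominator by sqrt(29) + 3*sqrt(7).
Denominator becomes 34; numerator becomes sqrt(203) + 21 + 4*sqrt(29) + 12*sqrt(7).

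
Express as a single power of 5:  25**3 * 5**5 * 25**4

25**3 = 5**6; 5**5 = 5**5; 25**4 = 5**8
Combine exponents: 5**19

5**19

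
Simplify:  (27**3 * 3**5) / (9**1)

27**3 = 3**9; 3**5 = 3**5; 9**1 = 3**2
Combine exponents: 3**12

3**12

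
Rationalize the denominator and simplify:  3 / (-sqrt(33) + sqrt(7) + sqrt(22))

Group as (sqrt(7) + sqrt(22)) - sqrt(33); multiply by (sqrt(7) + sqrt(22)) + sqrt(33), then rationalise the remaining surd.

(2*sqrt(33) + 9*sqrt(22) + 24*sqrt(7) + 11*sqrt(42))/100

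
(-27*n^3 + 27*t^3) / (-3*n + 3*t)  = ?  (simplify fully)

Apply the difference-of-cubes factorisation and cancel (-3*n + 3*t).

9*n^2 + 9*n*t + 9*t^2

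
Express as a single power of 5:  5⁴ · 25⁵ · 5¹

5⁴ = 5^4; 25⁵ = 5^10; 5¹ = 5^1
Combine exponents: 5^15

5^15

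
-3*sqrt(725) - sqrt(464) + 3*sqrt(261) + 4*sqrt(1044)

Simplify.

14*sqrt(29)

3*sqrt(725) = 15*sqrt(29); sqrt(464) = 4*sqrt(29); 3*sqrt(261) = 9*sqrt(29); 4*sqrt(1044) = 24*sqrt(29)
Combine: (-15 - 4 + 9 + 24)·sqrt(29) = 14*sqrt(29)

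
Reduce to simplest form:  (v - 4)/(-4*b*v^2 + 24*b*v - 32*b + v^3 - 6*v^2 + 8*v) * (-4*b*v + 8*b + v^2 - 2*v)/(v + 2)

1/(v + 2)

Factor: -4*b*v^2 + 24*b*v - 32*b + v^3 - 6*v^2 + 8*v = (v - 2)*(v - 4)*(-4*b + v);  -4*b*v + 8*b + v^2 - 2*v = (v - 2)*(-4*b + v)
Cancel the common factors (v - 2), (v - 4), (-4*b + v).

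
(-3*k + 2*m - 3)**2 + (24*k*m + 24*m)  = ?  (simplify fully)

(3*k + 2*m + 3)**2

Expanding gives 9*k**2 + 12*k*m + 18*k + 4*m**2 + 12*m + 9, a perfect square.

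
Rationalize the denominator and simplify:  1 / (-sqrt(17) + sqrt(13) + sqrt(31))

Group as (sqrt(13) + sqrt(31)) - sqrt(17); multiply by (sqrt(13) + sqrt(31)) + sqrt(17), then rationalise the remaining surd.

(-27*sqrt(17) - sqrt(31) + 35*sqrt(13) + 2*sqrt(6851))/883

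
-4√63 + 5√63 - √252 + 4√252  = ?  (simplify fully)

4√63 = 12*√7; 5√63 = 15*√7; √252 = 6*√7; 4√252 = 24*√7
Combine: (-12 + 15 - 6 + 24)·√7 = 21*√7

21*√7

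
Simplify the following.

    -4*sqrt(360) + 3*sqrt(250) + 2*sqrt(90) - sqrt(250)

4*sqrt(360) = 24*sqrt(10); 3*sqrt(250) = 15*sqrt(10); 2*sqrt(90) = 6*sqrt(10); sqrt(250) = 5*sqrt(10)
Combine: (-24 + 15 + 6 - 5)·sqrt(10) = -8*sqrt(10)

-8*sqrt(10)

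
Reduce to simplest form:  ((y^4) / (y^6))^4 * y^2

Inside the bracket: (y^-2)
Raise to the power 4: (y^-8)
Multiply by y^2: add exponents.

y^(-6)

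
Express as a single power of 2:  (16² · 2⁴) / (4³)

2^6

16² = 2^8; 2⁴ = 2^4; 4³ = 2^6
Combine exponents: 2^6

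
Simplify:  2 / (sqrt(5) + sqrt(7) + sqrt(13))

(-4*sqrt(455) - 2*sqrt(13) + 22*sqrt(7) + 30*sqrt(5))/139

Group as (sqrt(5) + sqrt(7)) + sqrt(13); multiply by (sqrt(5) + sqrt(7)) - sqrt(13), then rationalise the remaining surd.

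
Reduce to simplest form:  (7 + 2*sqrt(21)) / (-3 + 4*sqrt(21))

(34*sqrt(21) + 189)/327

Multiply numerator and denominator by -4*sqrt(21) - 3.
Denominator becomes -327; numerator becomes -189 - 34*sqrt(21).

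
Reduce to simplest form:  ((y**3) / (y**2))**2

Inside the bracket: y**1
Raise to the power 2: y**2

y**2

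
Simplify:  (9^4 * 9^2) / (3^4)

3^8

9^4 = 3^8; 9^2 = 3^4; 3^4 = 3^4
Combine exponents: 3^8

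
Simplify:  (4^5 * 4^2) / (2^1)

4^5 = 2^10; 4^2 = 2^4; 2^1 = 2^1
Combine exponents: 2^13

2^13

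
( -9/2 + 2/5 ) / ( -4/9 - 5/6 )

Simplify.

Numerator: -9/2 + 2/5 = -41/10
Denominator: -4/9 - 5/6 = -23/18
Divide: (-41/10) · (-18/23) = 369/115

369/115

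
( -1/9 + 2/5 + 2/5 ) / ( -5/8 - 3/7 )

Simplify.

Numerator: -1/9 + 2/5 + 2/5 = 31/45
Denominator: -5/8 - 3/7 = -59/56
Divide: (31/45) · (-56/59) = -1736/2655

-1736/2655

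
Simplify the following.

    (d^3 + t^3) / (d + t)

d^2 - d*t + t^2

Apply the sum-of-cubes factorisation and cancel (d + t).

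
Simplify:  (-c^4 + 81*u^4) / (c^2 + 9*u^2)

Difference of fourth powers: factor out (c^2 + 9*u^2).

-c^2 + 9*u^2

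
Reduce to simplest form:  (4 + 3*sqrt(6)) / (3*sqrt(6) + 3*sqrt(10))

(-9 - 2*sqrt(6) + 2*sqrt(10) + 3*sqrt(15))/6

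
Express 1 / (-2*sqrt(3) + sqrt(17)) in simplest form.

(2*sqrt(3) + sqrt(17))/5

Multiply numerator and denominator by 2*sqrt(3) + sqrt(17).
Denominator becomes 5; numerator becomes 2*sqrt(3) + sqrt(17).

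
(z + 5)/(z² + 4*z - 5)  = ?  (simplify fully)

Factor: z² + 4*z - 5 = (z + 5)·(z - 1)
Cancel the common factor (z + 5).

1/(z - 1)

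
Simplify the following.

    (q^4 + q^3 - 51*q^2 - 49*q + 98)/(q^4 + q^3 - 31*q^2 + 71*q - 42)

(q^2 - 5*q - 14)/(q^2 - 5*q + 6)

Factor: q^4 + q^3 - 51*q^2 - 49*q + 98 = (q + 2)*(q - 7)*(q + 7)*(q - 1);  q^4 + q^3 - 31*q^2 + 71*q - 42 = (q - 3)*(q + 7)*(q - 2)*(q - 1)
Cancel the common factors (q + 7), (q - 1).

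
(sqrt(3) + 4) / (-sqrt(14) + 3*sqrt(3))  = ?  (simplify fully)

(sqrt(42) + 9 + 4*sqrt(14) + 12*sqrt(3))/13

Multiply numerator and denominator by sqrt(14) + 3*sqrt(3).
Denominator becomes 13; numerator becomes sqrt(42) + 9 + 4*sqrt(14) + 12*sqrt(3).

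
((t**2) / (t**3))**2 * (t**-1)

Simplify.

t**(-3)

Inside the bracket: (t**-1)
Raise to the power 2: (t**-2)
Multiply by (t**-1): add exponents.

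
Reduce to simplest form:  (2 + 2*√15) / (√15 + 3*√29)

(-15 - √15 + 3*√29 + 3*√435)/123

Multiply numerator and denominator by -3*√29 + √15.
Denominator becomes -246; numerator becomes -6*√435 - 6*√29 + 2*√15 + 30.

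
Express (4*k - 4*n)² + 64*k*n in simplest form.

16*(k + n)²

Expand the square and combine the 64*k*n term.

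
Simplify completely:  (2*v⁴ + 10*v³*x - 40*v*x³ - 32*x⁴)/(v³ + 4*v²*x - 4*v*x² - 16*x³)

2*v + 2*x

Factor: 2*v⁴ + 10*v³*x - 40*v*x³ - 32*x⁴ = 2·(v - 2*x)·(v + 2*x)·(v + 4*x)·(v + x);  v³ + 4*v²*x - 4*v*x² - 16*x³ = (v + 4*x)·(v + 2*x)·(v - 2*x)
Cancel the common factors (v + 4*x), (v - 2*x), (v + 2*x).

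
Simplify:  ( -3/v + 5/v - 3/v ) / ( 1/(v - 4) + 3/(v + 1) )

(-v^2 + 3*v + 4)/(4*v^2 - 11*v)

Numerator: -3/v + 5/v - 3/v = -1/v
Denominator: 1/(v - 4) + 3/(v + 1) = (4*v - 11)/(v^2 - 3*v - 4)
Divide: (-1/v) · ((v^2 - 3*v - 4)/(4*v - 11)) = (-v^2 + 3*v + 4)/(4*v^2 - 11*v)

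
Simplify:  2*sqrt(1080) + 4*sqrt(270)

24*sqrt(30)

2*sqrt(1080) = 12*sqrt(30); 4*sqrt(270) = 12*sqrt(30)
Combine: (12 + 12)·sqrt(30) = 24*sqrt(30)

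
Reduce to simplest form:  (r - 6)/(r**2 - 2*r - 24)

Factor: r**2 - 2*r - 24 = (r + 4)*(r - 6)
Cancel the common factor (r - 6).

1/(r + 4)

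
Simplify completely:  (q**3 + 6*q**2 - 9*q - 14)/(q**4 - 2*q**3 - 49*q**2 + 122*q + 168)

(q - 2)/(q**2 - 10*q + 24)

Factor: q**3 + 6*q**2 - 9*q - 14 = (q - 2)*(q + 7)*(q + 1);  q**4 - 2*q**3 - 49*q**2 + 122*q + 168 = (q - 4)*(q - 6)*(q + 7)*(q + 1)
Cancel the common factors (q + 7), (q + 1).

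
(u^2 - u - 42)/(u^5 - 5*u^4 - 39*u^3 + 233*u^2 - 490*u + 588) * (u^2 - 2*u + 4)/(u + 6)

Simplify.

Factor: u^2 - u - 42 = (u - 7)*(u + 6);  u^5 - 5*u^4 - 39*u^3 + 233*u^2 - 490*u + 588 = (u - 3)*(u - 7)*(u + 7)*(u^2 - 2*u + 4)
Cancel the common factors (u^2 - 2*u + 4), (u + 6), (u - 7).

1/(u^2 + 4*u - 21)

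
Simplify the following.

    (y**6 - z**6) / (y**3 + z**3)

y**3 - z**3

y**6 - z**6 factors as (y - z)*(y + z)*(y**2 - y*z + z**2)*(y**2 + y*z + z**2).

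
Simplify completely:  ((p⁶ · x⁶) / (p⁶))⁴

x^24

Inside the bracket: x⁶
Raise to the power 4: x^24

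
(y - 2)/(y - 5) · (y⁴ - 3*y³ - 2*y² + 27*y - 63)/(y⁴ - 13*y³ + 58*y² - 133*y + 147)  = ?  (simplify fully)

Factor: y⁴ - 3*y³ - 2*y² + 27*y - 63 = (y² - 3*y + 7)·(y - 3)·(y + 3);  y⁴ - 13*y³ + 58*y² - 133*y + 147 = (y² - 3*y + 7)·(y - 3)·(y - 7)
Cancel the common factors (y² - 3*y + 7), (y - 3).

(y² + y - 6)/(y² - 12*y + 35)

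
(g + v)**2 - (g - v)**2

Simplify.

4*g*v

Only the odd-power cross terms survive.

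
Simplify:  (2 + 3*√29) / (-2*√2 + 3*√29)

(4*√2 + 6*√29 + 6*√58 + 261)/253

Multiply numerator and denominator by 2*√2 + 3*√29.
Denominator becomes 253; numerator becomes 4*√2 + 6*√29 + 6*√58 + 261.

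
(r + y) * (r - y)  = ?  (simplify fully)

Telescope via difference of squares: (r+y)(r-y) = r^2 - y^2.

r^2 - y^2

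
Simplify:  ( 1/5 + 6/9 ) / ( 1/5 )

13/3

Numerator: 1/5 + 6/9 = 13/15
Denominator: 1/5 = 1/5
Divide: (13/15) · (5) = 13/3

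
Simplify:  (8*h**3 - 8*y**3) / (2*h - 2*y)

Apply the difference-of-cubes factorisation and cancel (2*h - 2*y).

4*h**2 + 4*h*y + 4*y**2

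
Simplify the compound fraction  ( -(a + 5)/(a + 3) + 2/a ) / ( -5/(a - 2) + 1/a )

(a³ + a² - 12*a + 12)/(4*a² + 14*a + 6)

Numerator: -(a + 5)/(a + 3) + 2/a = (-a² - 3*a + 6)/(a² + 3*a)
Denominator: -5/(a - 2) + 1/a = (-4*a - 2)/(a² - 2*a)
Divide: ((-a² - 3*a + 6)/(a² + 3*a)) · ((a² - 2*a)/(-4*a - 2)) = (a³ + a² - 12*a + 12)/(4*a² + 14*a + 6)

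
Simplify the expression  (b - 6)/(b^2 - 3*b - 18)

Factor: b^2 - 3*b - 18 = (b - 6)*(b + 3)
Cancel the common factor (b - 6).

1/(b + 3)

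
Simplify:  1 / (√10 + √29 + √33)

(-√9570 + 3*√33 + 7*√29 + 26*√10)/562

Group as (√10 + √29) + √33; multiply by (√10 + √29) - √33, then rationalise the remaining surd.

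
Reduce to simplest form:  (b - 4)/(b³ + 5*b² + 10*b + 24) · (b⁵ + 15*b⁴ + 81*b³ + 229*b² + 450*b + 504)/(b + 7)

b² - b - 12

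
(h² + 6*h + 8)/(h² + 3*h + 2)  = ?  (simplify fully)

(h + 4)/(h + 1)

Factor: h² + 6*h + 8 = (h + 4)·(h + 2);  h² + 3*h + 2 = (h + 1)·(h + 2)
Cancel the common factor (h + 2).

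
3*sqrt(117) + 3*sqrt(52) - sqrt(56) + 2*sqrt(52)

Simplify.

-2*sqrt(14) + 19*sqrt(13)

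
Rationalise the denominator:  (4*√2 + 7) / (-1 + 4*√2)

Multiply numerator and denominator by -4*√2 - 1.
Denominator becomes -31; numerator becomes -32*√2 - 39.

(39 + 32*√2)/31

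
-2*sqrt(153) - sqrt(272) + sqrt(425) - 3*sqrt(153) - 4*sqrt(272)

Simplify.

2*sqrt(153) = 6*sqrt(17); sqrt(272) = 4*sqrt(17); sqrt(425) = 5*sqrt(17); 3*sqrt(153) = 9*sqrt(17); 4*sqrt(272) = 16*sqrt(17)
Combine: (-6 - 4 + 5 - 9 - 16)·sqrt(17) = -30*sqrt(17)

-30*sqrt(17)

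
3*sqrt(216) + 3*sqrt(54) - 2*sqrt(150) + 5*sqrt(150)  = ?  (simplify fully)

42*sqrt(6)

3*sqrt(216) = 18*sqrt(6); 3*sqrt(54) = 9*sqrt(6); 2*sqrt(150) = 10*sqrt(6); 5*sqrt(150) = 25*sqrt(6)
Combine: (18 + 9 - 10 + 25)·sqrt(6) = 42*sqrt(6)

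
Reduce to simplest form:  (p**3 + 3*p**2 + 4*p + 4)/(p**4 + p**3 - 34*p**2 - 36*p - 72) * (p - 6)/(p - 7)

(p + 2)/(p**2 - p - 42)

Factor: p**3 + 3*p**2 + 4*p + 4 = (p + 2)*(p**2 + p + 2);  p**4 + p**3 - 34*p**2 - 36*p - 72 = (p**2 + p + 2)*(p - 6)*(p + 6)
Cancel the common factors (p**2 + p + 2), (p - 6).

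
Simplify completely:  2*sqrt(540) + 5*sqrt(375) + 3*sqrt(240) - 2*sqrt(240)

41*sqrt(15)

2*sqrt(540) = 12*sqrt(15); 5*sqrt(375) = 25*sqrt(15); 3*sqrt(240) = 12*sqrt(15); 2*sqrt(240) = 8*sqrt(15)
Combine: (12 + 25 + 12 - 8)·sqrt(15) = 41*sqrt(15)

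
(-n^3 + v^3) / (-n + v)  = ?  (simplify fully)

v^3 - n^3 = (-n + v)(n^2 + n*v + v^2).

n^2 + n*v + v^2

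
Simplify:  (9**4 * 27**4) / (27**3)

3**11

9**4 = 3**8; 27**4 = 3**12; 27**3 = 3**9
Combine exponents: 3**11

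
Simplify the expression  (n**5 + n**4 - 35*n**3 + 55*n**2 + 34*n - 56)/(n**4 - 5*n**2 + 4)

(n**2 + 3*n - 28)/(n + 2)

Factor: n**5 + n**4 - 35*n**3 + 55*n**2 + 34*n - 56 = (n - 2)*(n - 4)*(n - 1)*(n + 1)*(n + 7);  n**4 - 5*n**2 + 4 = (n - 1)*(n + 1)*(n + 2)*(n - 2)
Cancel the common factors (n - 1), (n + 1), (n - 2).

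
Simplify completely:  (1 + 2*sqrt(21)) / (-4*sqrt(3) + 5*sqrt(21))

Multiply numerator and denominator by 4*sqrt(3) + 5*sqrt(21).
Denominator becomes 477; numerator becomes 4*sqrt(3) + 5*sqrt(21) + 24*sqrt(7) + 210.

(4*sqrt(3) + 5*sqrt(21) + 24*sqrt(7) + 210)/477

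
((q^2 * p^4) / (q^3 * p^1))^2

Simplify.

Inside the bracket: (q^-1) * p^3
Raise to the power 2: (q^-2) * p^6

p^6/q^2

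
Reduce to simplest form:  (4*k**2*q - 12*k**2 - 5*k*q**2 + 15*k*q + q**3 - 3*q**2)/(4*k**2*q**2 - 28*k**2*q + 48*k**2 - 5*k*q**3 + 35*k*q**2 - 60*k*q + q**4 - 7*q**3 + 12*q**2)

1/(q - 4)

Factor: 4*k**2*q - 12*k**2 - 5*k*q**2 + 15*k*q + q**3 - 3*q**2 = (-k + q)*(q - 3)*(-4*k + q);  4*k**2*q**2 - 28*k**2*q + 48*k**2 - 5*k*q**3 + 35*k*q**2 - 60*k*q + q**4 - 7*q**3 + 12*q**2 = (q - 4)*(-4*k + q)*(-k + q)*(q - 3)
Cancel the common factors (q - 3), (-k + q), (-4*k + q).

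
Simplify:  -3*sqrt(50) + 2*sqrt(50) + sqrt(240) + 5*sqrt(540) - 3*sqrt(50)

-20*sqrt(2) + 34*sqrt(15)

3*sqrt(50) = 15*sqrt(2); 2*sqrt(50) = 10*sqrt(2); sqrt(240) = 4*sqrt(15); 5*sqrt(540) = 30*sqrt(15); 3*sqrt(50) = 15*sqrt(2)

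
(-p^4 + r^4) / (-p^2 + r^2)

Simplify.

Difference of fourth powers: factor out (-p^2 + r^2).

p^2 + r^2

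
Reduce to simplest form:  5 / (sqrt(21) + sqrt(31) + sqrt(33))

Group as (sqrt(31) + sqrt(33)) + sqrt(21); multiply by (sqrt(31) + sqrt(33)) - sqrt(21), then rationalise the remaining surd.

(-30*sqrt(2387) + 95*sqrt(33) + 115*sqrt(31) + 215*sqrt(21))/2243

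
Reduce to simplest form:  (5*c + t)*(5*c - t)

25*c^2 - t^2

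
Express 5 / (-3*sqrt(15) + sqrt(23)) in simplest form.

Multiply numerator and denominator by sqrt(23) + 3*sqrt(15).
Denominator becomes -112; numerator becomes 5*sqrt(23) + 15*sqrt(15).

(-15*sqrt(15) - 5*sqrt(23))/112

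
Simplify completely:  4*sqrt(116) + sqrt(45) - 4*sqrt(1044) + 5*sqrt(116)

-6*sqrt(29) + 3*sqrt(5)

4*sqrt(116) = 8*sqrt(29); sqrt(45) = 3*sqrt(5); 4*sqrt(1044) = 24*sqrt(29); 5*sqrt(116) = 10*sqrt(29)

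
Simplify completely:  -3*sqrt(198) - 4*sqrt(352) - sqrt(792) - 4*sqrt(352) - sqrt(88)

3*sqrt(198) = 9*sqrt(22); 4*sqrt(352) = 16*sqrt(22); sqrt(792) = 6*sqrt(22); 4*sqrt(352) = 16*sqrt(22); sqrt(88) = 2*sqrt(22)
Combine: (-9 - 16 - 6 - 16 - 2)·sqrt(22) = -49*sqrt(22)

-49*sqrt(22)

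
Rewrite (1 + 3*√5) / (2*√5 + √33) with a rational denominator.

(-30 - 2*√5 + √33 + 3*√165)/13

Multiply numerator and denominator by -√33 + 2*√5.
Denominator becomes -13; numerator becomes -3*√165 - √33 + 2*√5 + 30.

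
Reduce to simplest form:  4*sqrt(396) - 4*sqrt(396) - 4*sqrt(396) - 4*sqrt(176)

-40*sqrt(11)

4*sqrt(396) = 24*sqrt(11); 4*sqrt(396) = 24*sqrt(11); 4*sqrt(396) = 24*sqrt(11); 4*sqrt(176) = 16*sqrt(11)
Combine: (24 - 24 - 24 - 16)·sqrt(11) = -40*sqrt(11)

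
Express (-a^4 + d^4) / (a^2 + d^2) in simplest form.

-a^2 + d^2

Difference of fourth powers: factor out (a^2 + d^2).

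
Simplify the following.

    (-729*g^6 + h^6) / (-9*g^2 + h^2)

-729*g^6 + h^6 factors as -(3*g - h)*(3*g + h)*(9*g^2 - 3*g*h + h^2)*(9*g^2 + 3*g*h + h^2).

81*g^4 + 9*g^2*h^2 + h^4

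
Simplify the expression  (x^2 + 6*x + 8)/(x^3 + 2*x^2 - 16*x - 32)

1/(x - 4)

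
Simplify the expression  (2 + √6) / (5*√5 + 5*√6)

(-√30 - 2*√5 + 2*√6 + 6)/5

Multiply numerator and denominator by -5*√5 + 5*√6.
Denominator becomes 25; numerator becomes -5*√30 - 10*√5 + 10*√6 + 30.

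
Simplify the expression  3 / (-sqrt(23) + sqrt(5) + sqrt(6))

(-6*sqrt(23) - 11*sqrt(6) - 12*sqrt(5) - sqrt(690))/4

Group as (sqrt(5) + sqrt(6)) - sqrt(23); multiply by (sqrt(5) + sqrt(6)) + sqrt(23), then rationalise the remaining surd.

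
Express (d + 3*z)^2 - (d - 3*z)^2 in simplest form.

Write as f(d,(3*z)) - f(d,-(3*z)) and expand.

12*d*z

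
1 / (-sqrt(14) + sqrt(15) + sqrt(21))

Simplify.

(-11*sqrt(14) + 4*sqrt(21) + 10*sqrt(15) + 21*sqrt(10))/388

Group as (sqrt(15) + sqrt(21)) - sqrt(14); multiply by (sqrt(15) + sqrt(21)) + sqrt(14), then rationalise the remaining surd.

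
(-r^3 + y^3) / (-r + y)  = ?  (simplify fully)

r^2 + r*y + y^2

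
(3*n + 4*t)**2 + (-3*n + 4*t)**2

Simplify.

Binomially expand both and collect terms in (4*t), (3*n).

18*n**2 + 32*t**2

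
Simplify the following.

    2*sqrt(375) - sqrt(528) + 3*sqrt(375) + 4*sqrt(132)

4*sqrt(33) + 25*sqrt(15)

2*sqrt(375) = 10*sqrt(15); sqrt(528) = 4*sqrt(33); 3*sqrt(375) = 15*sqrt(15); 4*sqrt(132) = 8*sqrt(33)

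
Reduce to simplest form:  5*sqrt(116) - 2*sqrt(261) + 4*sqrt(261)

16*sqrt(29)

5*sqrt(116) = 10*sqrt(29); 2*sqrt(261) = 6*sqrt(29); 4*sqrt(261) = 12*sqrt(29)
Combine: (10 - 6 + 12)·sqrt(29) = 16*sqrt(29)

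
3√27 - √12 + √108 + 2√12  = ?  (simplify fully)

3√27 = 9*√3; √12 = 2*√3; √108 = 6*√3; 2√12 = 4*√3
Combine: (9 - 2 + 6 + 4)·√3 = 17*√3

17*√3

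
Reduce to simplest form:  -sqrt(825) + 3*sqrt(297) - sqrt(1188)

-2*sqrt(33)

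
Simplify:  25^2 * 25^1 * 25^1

25^2 = 5^4; 25^1 = 5^2; 25^1 = 5^2
Combine exponents: 5^8

5^8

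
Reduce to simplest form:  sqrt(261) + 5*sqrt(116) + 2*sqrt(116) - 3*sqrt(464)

sqrt(261) = 3*sqrt(29); 5*sqrt(116) = 10*sqrt(29); 2*sqrt(116) = 4*sqrt(29); 3*sqrt(464) = 12*sqrt(29)
Combine: (3 + 10 + 4 - 12)·sqrt(29) = 5*sqrt(29)

5*sqrt(29)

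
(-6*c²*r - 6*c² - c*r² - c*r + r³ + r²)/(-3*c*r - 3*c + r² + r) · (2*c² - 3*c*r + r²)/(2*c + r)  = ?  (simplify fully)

2*c² - 3*c*r + r²

Factor: -6*c²*r - 6*c² - c*r² - c*r + r³ + r² = (2*c + r)·(r + 1)·(-3*c + r);  -3*c*r - 3*c + r² + r = (-3*c + r)·(r + 1);  2*c² - 3*c*r + r² = (-c + r)·(-2*c + r)
Cancel the common factors (r + 1), (-3*c + r), (2*c + r).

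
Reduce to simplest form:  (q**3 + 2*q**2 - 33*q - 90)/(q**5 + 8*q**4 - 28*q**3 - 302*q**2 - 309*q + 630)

Factor: q**3 + 2*q**2 - 33*q - 90 = (q + 3)*(q + 5)*(q - 6);  q**5 + 8*q**4 - 28*q**3 - 302*q**2 - 309*q + 630 = (q + 7)*(q + 3)*(q - 6)*(q - 1)*(q + 5)
Cancel the common factors (q + 3), (q - 6), (q + 5).

1/(q**2 + 6*q - 7)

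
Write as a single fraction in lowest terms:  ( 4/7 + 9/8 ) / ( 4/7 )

Numerator: 4/7 + 9/8 = 95/56
Denominator: 4/7 = 4/7
Divide: (95/56) · (7/4) = 95/32

95/32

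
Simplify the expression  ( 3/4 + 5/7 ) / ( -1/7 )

Numerator: 3/4 + 5/7 = 41/28
Denominator: -1/7 = -1/7
Divide: (41/28) · (-7) = -41/4

-41/4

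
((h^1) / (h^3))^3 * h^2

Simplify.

h^(-4)

Inside the bracket: (h^-2)
Raise to the power 3: (h^-6)
Multiply by h^2: add exponents.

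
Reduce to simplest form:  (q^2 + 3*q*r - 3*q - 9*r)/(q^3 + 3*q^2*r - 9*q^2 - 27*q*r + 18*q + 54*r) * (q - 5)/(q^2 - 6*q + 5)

1/(q^2 - 7*q + 6)

Factor: q^2 + 3*q*r - 3*q - 9*r = (q + 3*r)*(q - 3);  q^3 + 3*q^2*r - 9*q^2 - 27*q*r + 18*q + 54*r = (q - 3)*(q + 3*r)*(q - 6);  q^2 - 6*q + 5 = (q - 1)*(q - 5)
Cancel the common factors (q - 5), (q - 3), (q + 3*r).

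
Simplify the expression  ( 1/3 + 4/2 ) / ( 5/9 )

21/5

Numerator: 1/3 + 4/2 = 7/3
Denominator: 5/9 = 5/9
Divide: (7/3) · (9/5) = 21/5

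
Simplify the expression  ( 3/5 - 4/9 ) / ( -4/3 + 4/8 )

-14/75

Numerator: 3/5 - 4/9 = 7/45
Denominator: -4/3 + 4/8 = -5/6
Divide: (7/45) · (-6/5) = -14/75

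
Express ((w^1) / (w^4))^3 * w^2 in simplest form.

w^(-7)

Inside the bracket: (w^-3)
Raise to the power 3: (w^-9)
Multiply by w^2: add exponents.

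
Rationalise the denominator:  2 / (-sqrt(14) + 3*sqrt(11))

(2*sqrt(14) + 6*sqrt(11))/85

Multiply numerator and denominator by sqrt(14) + 3*sqrt(11).
Denominator becomes 85; numerator becomes 2*sqrt(14) + 6*sqrt(11).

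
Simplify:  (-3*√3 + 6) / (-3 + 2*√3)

Multiply numerator and denominator by -2*√3 - 3.
Denominator becomes -3; numerator becomes -3*√3.

√3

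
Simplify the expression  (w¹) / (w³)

Quotient: (w^-2)

w^(-2)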